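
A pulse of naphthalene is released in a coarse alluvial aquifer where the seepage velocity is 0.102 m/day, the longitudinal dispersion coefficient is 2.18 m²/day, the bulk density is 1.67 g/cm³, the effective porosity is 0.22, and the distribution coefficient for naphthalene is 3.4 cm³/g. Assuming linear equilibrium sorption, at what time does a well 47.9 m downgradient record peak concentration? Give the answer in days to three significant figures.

8170 days

Retardation factor R = 1 + ρ_b·K_d/n = 1 + 1.67 × 3.4/0.22 = 26.81.
Sorption retards both mechanisms: v_R = v/R = 0.003805 m/day, D_R = D/R = 0.08131 m²/day.
Peak time from v_R²t² + 2D_R t − x² = 0: t = (√(D_R² + v_R²x²) − D_R)/v_R².
√(D_R² + v_R²x²) = √(0.08131² + 0.003805² × 47.9²) = 0.1996; v_R² = 1.448e-05.
t = (0.1996 − 0.08131)/1.448e-05 = 8170 days.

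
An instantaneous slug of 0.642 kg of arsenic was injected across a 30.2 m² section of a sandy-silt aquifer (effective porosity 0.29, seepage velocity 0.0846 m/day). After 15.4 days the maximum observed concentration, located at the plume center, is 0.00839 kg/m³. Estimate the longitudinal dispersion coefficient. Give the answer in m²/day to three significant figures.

At the plume center C_max = M/(n_e·A·√(4πDt)), so D = M²/(4πt·(n_e·A·C_max)²).
n_e·A·C_max = 0.29 × 30.2 × 0.00839 = 0.07348 kg/m.
D = 0.642²/(4π × 15.4 × 0.07348²) = 0.394 m²/day.

0.394 m²/day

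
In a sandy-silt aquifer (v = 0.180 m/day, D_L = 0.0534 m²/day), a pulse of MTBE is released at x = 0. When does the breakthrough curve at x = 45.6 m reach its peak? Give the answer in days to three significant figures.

252 days

For the 1D instantaneous-source solution, setting ∂C/∂t = 0 at fixed x gives v²t² + 2Dt − x² = 0, so t = (√(D² + v²x²) − D)/v².
√(D² + v²x²) = √(0.0534² + 0.180² × 45.6²) = 8.208; v² = 0.0324.
t = (8.208 − 0.0534)/0.0324 = 252 days (vs. the pure-advection estimate x/v = 253 d).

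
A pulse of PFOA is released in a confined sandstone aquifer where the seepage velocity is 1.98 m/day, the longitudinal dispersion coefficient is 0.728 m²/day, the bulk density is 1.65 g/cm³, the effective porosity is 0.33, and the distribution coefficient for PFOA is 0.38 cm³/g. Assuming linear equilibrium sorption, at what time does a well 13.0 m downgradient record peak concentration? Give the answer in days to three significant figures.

Retardation factor R = 1 + ρ_b·K_d/n = 1 + 1.65 × 0.38/0.33 = 2.900.
Sorption retards both mechanisms: v_R = v/R = 0.6828 m/day, D_R = D/R = 0.2510 m²/day.
Peak time from v_R²t² + 2D_R t − x² = 0: t = (√(D_R² + v_R²x²) − D_R)/v_R².
√(D_R² + v_R²x²) = √(0.2510² + 0.6828² × 13.0²) = 8.880; v_R² = 0.4662.
t = (8.880 − 0.2510)/0.4662 = 18.5 days.

18.5 days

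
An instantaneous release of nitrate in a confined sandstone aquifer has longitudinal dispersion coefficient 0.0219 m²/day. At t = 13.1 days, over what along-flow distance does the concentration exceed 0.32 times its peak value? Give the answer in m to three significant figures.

2.29 m

The plume is Gaussian with σ = √(2Dt) = √(2 × 0.0219 × 13.1) = 0.7575 m.
C/C_peak = exp(−Δx²/(2σ²)) = 0.32 ⇒ Δx = σ·√(−2 ln 0.32) = 0.7575 × 1.510 = 1.144 m.
Width = 2Δx = 2.29 m.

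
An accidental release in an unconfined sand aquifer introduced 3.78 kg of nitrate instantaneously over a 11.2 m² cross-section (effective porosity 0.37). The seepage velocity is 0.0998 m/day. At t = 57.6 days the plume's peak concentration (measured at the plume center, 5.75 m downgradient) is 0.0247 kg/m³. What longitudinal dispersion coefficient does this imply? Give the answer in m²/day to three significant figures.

At the plume center C_max = M/(n_e·A·√(4πDt)), so D = M²/(4πt·(n_e·A·C_max)²).
n_e·A·C_max = 0.37 × 11.2 × 0.0247 = 0.1024 kg/m.
D = 3.78²/(4π × 57.6 × 0.1024²) = 1.88 m²/day.

1.88 m²/day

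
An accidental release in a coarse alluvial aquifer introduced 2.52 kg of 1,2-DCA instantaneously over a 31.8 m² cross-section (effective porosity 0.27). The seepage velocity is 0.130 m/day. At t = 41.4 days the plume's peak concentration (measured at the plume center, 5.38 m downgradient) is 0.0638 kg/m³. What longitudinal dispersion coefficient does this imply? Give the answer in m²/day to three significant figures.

0.0407 m²/day

At the plume center C_max = M/(n_e·A·√(4πDt)), so D = M²/(4πt·(n_e·A·C_max)²).
n_e·A·C_max = 0.27 × 31.8 × 0.0638 = 0.5478 kg/m.
D = 2.52²/(4π × 41.4 × 0.5478²) = 0.0407 m²/day.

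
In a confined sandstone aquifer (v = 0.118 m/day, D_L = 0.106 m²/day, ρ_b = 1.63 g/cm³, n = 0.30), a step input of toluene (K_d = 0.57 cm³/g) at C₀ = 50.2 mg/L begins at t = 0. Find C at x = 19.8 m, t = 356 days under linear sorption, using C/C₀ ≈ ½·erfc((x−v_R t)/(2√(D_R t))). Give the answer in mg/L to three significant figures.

Retardation factor R = 1 + ρ_b·K_d/n = 1 + 1.63 × 0.57/0.30 = 4.097.
Sorption retards both mechanisms: v_R = v/R = 0.02880 m/day, D_R = D/R = 0.02587 m²/day.
v_R·t = 0.02880 × 356 = 10.2528 m; 2√(D_R t) = 6.070 m; argument = (19.8 − 10.2528)/6.070 = 1.573.
C = C₀ × ½·erfc(1.573) = 50.2 × 0.01306 = 0.656 mg/L.

0.656 mg/L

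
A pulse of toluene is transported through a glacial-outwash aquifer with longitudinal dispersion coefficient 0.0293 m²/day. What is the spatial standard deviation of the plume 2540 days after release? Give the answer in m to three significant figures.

Dispersive spreading gives a Gaussian with σ² = 2Dt; advection only shifts the center.
σ = √(2 × 0.0293 × 2540) = 12.2 m.

12.2 m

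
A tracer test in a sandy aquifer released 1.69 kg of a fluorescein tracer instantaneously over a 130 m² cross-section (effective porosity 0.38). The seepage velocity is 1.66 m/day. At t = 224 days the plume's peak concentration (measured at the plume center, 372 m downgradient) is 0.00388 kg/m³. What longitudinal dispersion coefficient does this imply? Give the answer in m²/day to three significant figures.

0.0276 m²/day

At the plume center C_max = M/(n_e·A·√(4πDt)), so D = M²/(4πt·(n_e·A·C_max)²).
n_e·A·C_max = 0.38 × 130 × 0.00388 = 0.1917 kg/m.
D = 1.69²/(4π × 224 × 0.1917²) = 0.0276 m²/day.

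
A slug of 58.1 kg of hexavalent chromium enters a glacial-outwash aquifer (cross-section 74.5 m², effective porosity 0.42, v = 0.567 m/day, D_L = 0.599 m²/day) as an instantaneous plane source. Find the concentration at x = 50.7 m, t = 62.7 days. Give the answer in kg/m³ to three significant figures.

0.0186 kg/m³

For an instantaneous plane source, C(x,t) = M/(n_e·A·√(4πDt)) · exp(−(x−vt)²/(4Dt)), with n_e·A the pore (flow) area.
Plume center vt = 0.567 × 62.7 = 35.5509 m, so the well at 50.7 m is 15.1491 m downgradient of the peak.
√(4πDt) = 21.72 m, giving peak height M/(n_e·A·√(4πDt)) = 58.1/(0.42 × 74.5 × 21.72) = 0.08549 kg/m³.
(x−vt)²/(4Dt) = (15.1491)²/(4 × 0.599 × 62.7) = 1.528; exp(−1.528) = 0.2170.
C = 0.08549 × 0.2170 = 0.0186 kg/m³.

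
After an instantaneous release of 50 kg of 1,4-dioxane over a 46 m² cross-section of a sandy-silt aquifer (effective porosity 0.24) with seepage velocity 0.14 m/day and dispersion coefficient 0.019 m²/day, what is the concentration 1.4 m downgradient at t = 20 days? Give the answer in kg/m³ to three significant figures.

For an instantaneous plane source, C(x,t) = M/(n_e·A·√(4πDt)) · exp(−(x−vt)²/(4Dt)), with n_e·A the pore (flow) area.
Plume center vt = 0.14 × 20 = 2.8 m, so the well at 1.4 m is 1.4 m upgradient of the peak.
√(4πDt) = 2.185 m, giving peak height M/(n_e·A·√(4πDt)) = 50/(0.24 × 46 × 2.185) = 2.073 kg/m³.
(x−vt)²/(4Dt) = (-1.4)²/(4 × 0.019 × 20) = 1.289; exp(−1.289) = 0.2755.
C = 2.073 × 0.2755 = 0.571 kg/m³.

0.571 kg/m³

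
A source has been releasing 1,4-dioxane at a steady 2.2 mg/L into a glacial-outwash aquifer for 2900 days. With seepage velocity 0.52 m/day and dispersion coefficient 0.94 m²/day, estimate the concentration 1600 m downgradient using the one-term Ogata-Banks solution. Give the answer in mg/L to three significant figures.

For a continuous step input, C/C₀ ≈ ½·erfc((x−vt)/(2√(Dt))).
vt = 0.52 × 2900 = 1508 m and 2√(Dt) = 2√(0.94 × 2900) = 104.4 m.
Argument (x−vt)/(2√(Dt)) = (1600 − 1508)/104.4 = 0.8812; ½·erfc(0.8812) = 0.1063.
C = 2.2 × 0.1063 = 0.234 mg/L.

0.234 mg/L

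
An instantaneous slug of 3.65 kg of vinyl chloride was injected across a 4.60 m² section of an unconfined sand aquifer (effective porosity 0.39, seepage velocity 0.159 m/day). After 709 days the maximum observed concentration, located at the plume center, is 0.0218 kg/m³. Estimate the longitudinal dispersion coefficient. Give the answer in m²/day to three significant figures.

0.978 m²/day

At the plume center C_max = M/(n_e·A·√(4πDt)), so D = M²/(4πt·(n_e·A·C_max)²).
n_e·A·C_max = 0.39 × 4.60 × 0.0218 = 0.03911 kg/m.
D = 3.65²/(4π × 709 × 0.03911²) = 0.978 m²/day.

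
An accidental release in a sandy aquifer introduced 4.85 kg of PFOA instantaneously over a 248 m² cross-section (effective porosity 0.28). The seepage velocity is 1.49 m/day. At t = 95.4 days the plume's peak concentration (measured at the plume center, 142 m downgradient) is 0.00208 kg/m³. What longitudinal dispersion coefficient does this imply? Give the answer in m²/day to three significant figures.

At the plume center C_max = M/(n_e·A·√(4πDt)), so D = M²/(4πt·(n_e·A·C_max)²).
n_e·A·C_max = 0.28 × 248 × 0.00208 = 0.1444 kg/m.
D = 4.85²/(4π × 95.4 × 0.1444²) = 0.941 m²/day.

0.941 m²/day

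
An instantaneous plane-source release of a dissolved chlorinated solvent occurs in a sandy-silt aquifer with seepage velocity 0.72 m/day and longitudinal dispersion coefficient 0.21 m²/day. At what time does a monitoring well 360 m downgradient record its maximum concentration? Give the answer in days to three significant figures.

500 days

For the 1D instantaneous-source solution, setting ∂C/∂t = 0 at fixed x gives v²t² + 2Dt − x² = 0, so t = (√(D² + v²x²) − D)/v².
√(D² + v²x²) = √(0.21² + 0.72² × 360²) = 259.2; v² = 0.5184.
t = (259.2 − 0.21)/0.5184 = 500 days (vs. the pure-advection estimate x/v = 500 d).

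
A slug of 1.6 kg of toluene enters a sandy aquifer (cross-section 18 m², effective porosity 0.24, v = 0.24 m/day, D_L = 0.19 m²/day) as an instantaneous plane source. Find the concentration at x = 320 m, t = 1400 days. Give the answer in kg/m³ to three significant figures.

For an instantaneous plane source, C(x,t) = M/(n_e·A·√(4πDt)) · exp(−(x−vt)²/(4Dt)), with n_e·A the pore (flow) area.
Plume center vt = 0.24 × 1400 = 336 m, so the well at 320 m is 16 m upgradient of the peak.
√(4πDt) = 57.82 m, giving peak height M/(n_e·A·√(4πDt)) = 1.6/(0.24 × 18 × 57.82) = 0.006406 kg/m³.
(x−vt)²/(4Dt) = (-16)²/(4 × 0.19 × 1400) = 0.2406; exp(−0.2406) = 0.7862.
C = 0.006406 × 0.7862 = 0.00504 kg/m³.

0.00504 kg/m³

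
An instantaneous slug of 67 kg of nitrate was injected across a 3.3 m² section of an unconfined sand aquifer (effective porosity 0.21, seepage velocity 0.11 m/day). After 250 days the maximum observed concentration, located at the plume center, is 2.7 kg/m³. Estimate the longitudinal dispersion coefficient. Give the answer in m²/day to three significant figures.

0.408 m²/day

At the plume center C_max = M/(n_e·A·√(4πDt)), so D = M²/(4πt·(n_e·A·C_max)²).
n_e·A·C_max = 0.21 × 3.3 × 2.7 = 1.871 kg/m.
D = 67²/(4π × 250 × 1.871²) = 0.408 m²/day.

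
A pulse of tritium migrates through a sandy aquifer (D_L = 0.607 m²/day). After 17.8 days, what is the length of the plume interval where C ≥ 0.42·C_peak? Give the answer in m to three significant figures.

12.2 m

The plume is Gaussian with σ = √(2Dt) = √(2 × 0.607 × 17.8) = 4.649 m.
C/C_peak = exp(−Δx²/(2σ²)) = 0.42 ⇒ Δx = σ·√(−2 ln 0.42) = 4.649 × 1.317 = 6.123 m.
Width = 2Δx = 12.2 m.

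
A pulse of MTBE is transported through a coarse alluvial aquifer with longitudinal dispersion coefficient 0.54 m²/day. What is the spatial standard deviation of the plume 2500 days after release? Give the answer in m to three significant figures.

52.0 m

Dispersive spreading gives a Gaussian with σ² = 2Dt; advection only shifts the center.
σ = √(2 × 0.54 × 2500) = 52.0 m.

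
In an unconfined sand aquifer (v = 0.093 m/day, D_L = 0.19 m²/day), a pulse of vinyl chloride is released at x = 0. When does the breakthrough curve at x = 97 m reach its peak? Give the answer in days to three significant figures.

For the 1D instantaneous-source solution, setting ∂C/∂t = 0 at fixed x gives v²t² + 2Dt − x² = 0, so t = (√(D² + v²x²) − D)/v².
√(D² + v²x²) = √(0.19² + 0.093² × 97²) = 9.023; v² = 0.008649.
t = (9.023 − 0.19)/0.008649 = 1020 days (vs. the pure-advection estimate x/v = 1040 d).

1020 days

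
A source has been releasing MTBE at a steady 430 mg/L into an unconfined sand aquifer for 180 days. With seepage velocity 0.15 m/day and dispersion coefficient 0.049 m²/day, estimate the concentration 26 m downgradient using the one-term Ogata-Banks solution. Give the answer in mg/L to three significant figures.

255 mg/L

For a continuous step input, C/C₀ ≈ ½·erfc((x−vt)/(2√(Dt))).
vt = 0.15 × 180 = 27 m and 2√(Dt) = 2√(0.049 × 180) = 5.940 m.
Argument (x−vt)/(2√(Dt)) = (26 − 27)/5.940 = -0.1684; ½·erfc(-0.1684) = 0.5941.
C = 430 × 0.5941 = 255 mg/L.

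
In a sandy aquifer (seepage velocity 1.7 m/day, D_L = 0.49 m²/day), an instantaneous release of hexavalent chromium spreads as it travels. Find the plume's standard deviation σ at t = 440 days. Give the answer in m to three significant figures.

20.8 m

Dispersive spreading gives a Gaussian with σ² = 2Dt; advection only shifts the center.
σ = √(2 × 0.49 × 440) = 20.8 m.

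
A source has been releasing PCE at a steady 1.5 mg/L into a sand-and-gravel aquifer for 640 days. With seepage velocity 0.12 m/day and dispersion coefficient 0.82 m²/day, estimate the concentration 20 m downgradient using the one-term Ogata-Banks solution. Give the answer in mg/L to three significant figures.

1.44 mg/L

For a continuous step input, C/C₀ ≈ ½·erfc((x−vt)/(2√(Dt))).
vt = 0.12 × 640 = 76.8 m and 2√(Dt) = 2√(0.82 × 640) = 45.82 m.
Argument (x−vt)/(2√(Dt)) = (20 − 76.8)/45.82 = -1.240; ½·erfc(-1.240) = 0.9603.
C = 1.5 × 0.9603 = 1.44 mg/L.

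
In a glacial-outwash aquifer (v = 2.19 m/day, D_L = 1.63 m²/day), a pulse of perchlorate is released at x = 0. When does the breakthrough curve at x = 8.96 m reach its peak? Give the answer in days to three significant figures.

For the 1D instantaneous-source solution, setting ∂C/∂t = 0 at fixed x gives v²t² + 2Dt − x² = 0, so t = (√(D² + v²x²) − D)/v².
√(D² + v²x²) = √(1.63² + 2.19² × 8.96²) = 19.69; v² = 4.7961.
t = (19.69 − 1.63)/4.7961 = 3.77 days (vs. the pure-advection estimate x/v = 4.09 d).

3.77 days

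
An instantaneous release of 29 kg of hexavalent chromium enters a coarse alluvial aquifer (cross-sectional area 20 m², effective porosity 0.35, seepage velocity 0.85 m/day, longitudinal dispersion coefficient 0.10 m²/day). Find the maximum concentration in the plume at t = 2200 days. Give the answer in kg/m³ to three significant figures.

0.0788 kg/m³

The peak of an instantaneous 1D plume sits at x = vt; there the Gaussian factor is 1 and C_max = M/(n_e·A·√(4πDt)), where n_e·A is the pore area the mass is dissolved in.
√(4πDt) = √(4π × 0.10 × 2200) = 52.58 m, so C_max = 29/(0.35 × 20 × 52.58) = 0.0788 kg/m³.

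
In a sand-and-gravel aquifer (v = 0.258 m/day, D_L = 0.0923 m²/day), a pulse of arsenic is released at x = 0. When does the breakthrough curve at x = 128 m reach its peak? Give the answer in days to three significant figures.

For the 1D instantaneous-source solution, setting ∂C/∂t = 0 at fixed x gives v²t² + 2Dt − x² = 0, so t = (√(D² + v²x²) − D)/v².
√(D² + v²x²) = √(0.0923² + 0.258² × 128²) = 33.02; v² = 0.066564.
t = (33.02 − 0.0923)/0.066564 = 495 days (vs. the pure-advection estimate x/v = 496 d).

495 days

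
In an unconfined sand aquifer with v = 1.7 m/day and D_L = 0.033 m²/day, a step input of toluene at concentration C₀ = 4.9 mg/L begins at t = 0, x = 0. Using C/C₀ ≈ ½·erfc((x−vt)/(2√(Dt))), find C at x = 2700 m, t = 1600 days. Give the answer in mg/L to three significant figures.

4.77 mg/L

For a continuous step input, C/C₀ ≈ ½·erfc((x−vt)/(2√(Dt))).
vt = 1.7 × 1600 = 2720 m and 2√(Dt) = 2√(0.033 × 1600) = 14.53 m.
Argument (x−vt)/(2√(Dt)) = (2700 − 2720)/14.53 = -1.376; ½·erfc(-1.376) = 0.9742.
C = 4.9 × 0.9742 = 4.77 mg/L.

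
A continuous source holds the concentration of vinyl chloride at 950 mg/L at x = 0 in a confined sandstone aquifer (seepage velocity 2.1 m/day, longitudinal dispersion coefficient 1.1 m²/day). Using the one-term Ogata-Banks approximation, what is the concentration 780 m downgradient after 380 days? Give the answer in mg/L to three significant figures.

For a continuous step input, C/C₀ ≈ ½·erfc((x−vt)/(2√(Dt))).
vt = 2.1 × 380 = 798 m and 2√(Dt) = 2√(1.1 × 380) = 40.89 m.
Argument (x−vt)/(2√(Dt)) = (780 − 798)/40.89 = -0.4402; ½·erfc(-0.4402) = 0.7332.
C = 950 × 0.7332 = 697 mg/L.

697 mg/L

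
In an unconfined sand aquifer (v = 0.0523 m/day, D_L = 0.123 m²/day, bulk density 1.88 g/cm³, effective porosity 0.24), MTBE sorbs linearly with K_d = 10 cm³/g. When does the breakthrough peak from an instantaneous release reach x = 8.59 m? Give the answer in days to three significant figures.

Retardation factor R = 1 + ρ_b·K_d/n = 1 + 1.88 × 10/0.24 = 79.33.
Sorption retards both mechanisms: v_R = v/R = 0.0006593 m/day, D_R = D/R = 0.001550 m²/day.
Peak time from v_R²t² + 2D_R t − x² = 0: t = (√(D_R² + v_R²x²) − D_R)/v_R².
√(D_R² + v_R²x²) = √(0.001550² + 0.0006593² × 8.59²) = 0.005872; v_R² = 4.347e-07.
t = (0.005872 − 0.001550)/4.347e-07 = 9940 days.

9940 days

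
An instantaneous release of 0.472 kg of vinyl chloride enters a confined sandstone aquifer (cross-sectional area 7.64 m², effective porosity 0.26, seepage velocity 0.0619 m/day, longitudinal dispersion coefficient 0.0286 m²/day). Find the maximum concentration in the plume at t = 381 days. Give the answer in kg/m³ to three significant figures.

0.0203 kg/m³

The peak of an instantaneous 1D plume sits at x = vt; there the Gaussian factor is 1 and C_max = M/(n_e·A·√(4πDt)), where n_e·A is the pore area the mass is dissolved in.
√(4πDt) = √(4π × 0.0286 × 381) = 11.70 m, so C_max = 0.472/(0.26 × 7.64 × 11.70) = 0.0203 kg/m³.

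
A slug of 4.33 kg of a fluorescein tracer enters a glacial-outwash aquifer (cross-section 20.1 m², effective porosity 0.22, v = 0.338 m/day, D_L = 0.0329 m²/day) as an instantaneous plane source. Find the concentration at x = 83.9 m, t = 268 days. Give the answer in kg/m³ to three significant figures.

0.0262 kg/m³

For an instantaneous plane source, C(x,t) = M/(n_e·A·√(4πDt)) · exp(−(x−vt)²/(4Dt)), with n_e·A the pore (flow) area.
Plume center vt = 0.338 × 268 = 90.584 m, so the well at 83.9 m is 6.684 m upgradient of the peak.
√(4πDt) = 10.53 m, giving peak height M/(n_e·A·√(4πDt)) = 4.33/(0.22 × 20.1 × 10.53) = 0.09299 kg/m³.
(x−vt)²/(4Dt) = (-6.684)²/(4 × 0.0329 × 268) = 1.267; exp(−1.267) = 0.2817.
C = 0.09299 × 0.2817 = 0.0262 kg/m³.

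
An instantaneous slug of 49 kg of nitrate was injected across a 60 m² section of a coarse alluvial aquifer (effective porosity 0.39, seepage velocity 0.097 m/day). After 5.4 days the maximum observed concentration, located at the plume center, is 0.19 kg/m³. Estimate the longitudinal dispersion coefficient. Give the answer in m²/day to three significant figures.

1.79 m²/day

At the plume center C_max = M/(n_e·A·√(4πDt)), so D = M²/(4πt·(n_e·A·C_max)²).
n_e·A·C_max = 0.39 × 60 × 0.19 = 4.446 kg/m.
D = 49²/(4π × 5.4 × 4.446²) = 1.79 m²/day.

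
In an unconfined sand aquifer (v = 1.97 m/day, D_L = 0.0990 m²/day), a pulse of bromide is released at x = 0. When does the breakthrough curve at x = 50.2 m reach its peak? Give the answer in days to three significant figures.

25.5 days

For the 1D instantaneous-source solution, setting ∂C/∂t = 0 at fixed x gives v²t² + 2Dt − x² = 0, so t = (√(D² + v²x²) − D)/v².
√(D² + v²x²) = √(0.0990² + 1.97² × 50.2²) = 98.89; v² = 3.8809.
t = (98.89 − 0.0990)/3.8809 = 25.5 days (vs. the pure-advection estimate x/v = 25.5 d).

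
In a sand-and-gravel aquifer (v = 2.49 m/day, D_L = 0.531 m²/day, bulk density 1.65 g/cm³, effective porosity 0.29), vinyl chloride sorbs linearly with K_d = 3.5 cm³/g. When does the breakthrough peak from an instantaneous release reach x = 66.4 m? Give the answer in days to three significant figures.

556 days

Retardation factor R = 1 + ρ_b·K_d/n = 1 + 1.65 × 3.5/0.29 = 20.91.
Sorption retards both mechanisms: v_R = v/R = 0.1191 m/day, D_R = D/R = 0.02539 m²/day.
Peak time from v_R²t² + 2D_R t − x² = 0: t = (√(D_R² + v_R²x²) − D_R)/v_R².
√(D_R² + v_R²x²) = √(0.02539² + 0.1191² × 66.4²) = 7.908; v_R² = 0.01418.
t = (7.908 − 0.02539)/0.01418 = 556 days.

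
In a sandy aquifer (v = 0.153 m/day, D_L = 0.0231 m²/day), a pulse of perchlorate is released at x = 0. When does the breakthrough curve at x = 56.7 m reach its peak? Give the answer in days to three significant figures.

For the 1D instantaneous-source solution, setting ∂C/∂t = 0 at fixed x gives v²t² + 2Dt − x² = 0, so t = (√(D² + v²x²) − D)/v².
√(D² + v²x²) = √(0.0231² + 0.153² × 56.7²) = 8.675; v² = 0.023409.
t = (8.675 − 0.0231)/0.023409 = 370 days (vs. the pure-advection estimate x/v = 371 d).

370 days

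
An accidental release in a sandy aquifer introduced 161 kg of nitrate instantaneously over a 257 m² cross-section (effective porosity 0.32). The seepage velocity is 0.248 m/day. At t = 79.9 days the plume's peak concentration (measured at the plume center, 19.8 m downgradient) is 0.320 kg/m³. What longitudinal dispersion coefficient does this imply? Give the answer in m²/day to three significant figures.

At the plume center C_max = M/(n_e·A·√(4πDt)), so D = M²/(4πt·(n_e·A·C_max)²).
n_e·A·C_max = 0.32 × 257 × 0.320 = 26.32 kg/m.
D = 161²/(4π × 79.9 × 26.32²) = 0.0373 m²/day.

0.0373 m²/day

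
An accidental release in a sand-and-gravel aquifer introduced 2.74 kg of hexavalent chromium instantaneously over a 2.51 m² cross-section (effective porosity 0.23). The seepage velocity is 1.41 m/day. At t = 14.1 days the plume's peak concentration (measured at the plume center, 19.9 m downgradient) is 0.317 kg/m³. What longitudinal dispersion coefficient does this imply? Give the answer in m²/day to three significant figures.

At the plume center C_max = M/(n_e·A·√(4πDt)), so D = M²/(4πt·(n_e·A·C_max)²).
n_e·A·C_max = 0.23 × 2.51 × 0.317 = 0.1830 kg/m.
D = 2.74²/(4π × 14.1 × 0.1830²) = 1.27 m²/day.

1.27 m²/day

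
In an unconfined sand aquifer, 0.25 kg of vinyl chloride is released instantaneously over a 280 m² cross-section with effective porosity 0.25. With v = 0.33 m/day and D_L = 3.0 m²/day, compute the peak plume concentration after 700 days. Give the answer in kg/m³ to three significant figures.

The peak of an instantaneous 1D plume sits at x = vt; there the Gaussian factor is 1 and C_max = M/(n_e·A·√(4πDt)), where n_e·A is the pore area the mass is dissolved in.
√(4πDt) = √(4π × 3.0 × 700) = 162.4 m, so C_max = 0.25/(0.25 × 280 × 162.4) = 2.20e-05 kg/m³.

2.20e-05 kg/m³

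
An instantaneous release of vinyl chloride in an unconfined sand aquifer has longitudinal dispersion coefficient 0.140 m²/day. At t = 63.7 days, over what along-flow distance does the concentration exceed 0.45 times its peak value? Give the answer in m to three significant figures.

The plume is Gaussian with σ = √(2Dt) = √(2 × 0.140 × 63.7) = 4.223 m.
C/C_peak = exp(−Δx²/(2σ²)) = 0.45 ⇒ Δx = σ·√(−2 ln 0.45) = 4.223 × 1.264 = 5.338 m.
Width = 2Δx = 10.7 m.

10.7 m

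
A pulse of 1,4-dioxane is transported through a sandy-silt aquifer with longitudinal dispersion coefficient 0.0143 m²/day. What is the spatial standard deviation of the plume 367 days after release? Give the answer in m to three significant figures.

3.24 m

Dispersive spreading gives a Gaussian with σ² = 2Dt; advection only shifts the center.
σ = √(2 × 0.0143 × 367) = 3.24 m.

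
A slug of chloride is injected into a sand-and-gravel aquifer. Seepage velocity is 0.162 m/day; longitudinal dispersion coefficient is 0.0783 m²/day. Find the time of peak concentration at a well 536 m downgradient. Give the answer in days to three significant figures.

3310 days

For the 1D instantaneous-source solution, setting ∂C/∂t = 0 at fixed x gives v²t² + 2Dt − x² = 0, so t = (√(D² + v²x²) − D)/v².
√(D² + v²x²) = √(0.0783² + 0.162² × 536²) = 86.83; v² = 0.026244.
t = (86.83 − 0.0783)/0.026244 = 3310 days (vs. the pure-advection estimate x/v = 3310 d).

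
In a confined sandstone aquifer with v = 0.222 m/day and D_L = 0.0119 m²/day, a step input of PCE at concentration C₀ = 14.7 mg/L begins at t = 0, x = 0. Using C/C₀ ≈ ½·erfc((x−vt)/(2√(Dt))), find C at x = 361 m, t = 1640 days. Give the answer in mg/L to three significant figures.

10.1 mg/L

For a continuous step input, C/C₀ ≈ ½·erfc((x−vt)/(2√(Dt))).
vt = 0.222 × 1640 = 364.08 m and 2√(Dt) = 2√(0.0119 × 1640) = 8.835 m.
Argument (x−vt)/(2√(Dt)) = (361 − 364.08)/8.835 = -0.3486; ½·erfc(-0.3486) = 0.6890.
C = 14.7 × 0.6890 = 10.1 mg/L.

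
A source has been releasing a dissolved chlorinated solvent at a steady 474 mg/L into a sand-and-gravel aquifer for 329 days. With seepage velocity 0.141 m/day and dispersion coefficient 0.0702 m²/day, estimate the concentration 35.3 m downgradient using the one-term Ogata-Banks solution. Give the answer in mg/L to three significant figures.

For a continuous step input, C/C₀ ≈ ½·erfc((x−vt)/(2√(Dt))).
vt = 0.141 × 329 = 46.389 m and 2√(Dt) = 2√(0.0702 × 329) = 9.612 m.
Argument (x−vt)/(2√(Dt)) = (35.3 − 46.389)/9.612 = -1.154; ½·erfc(-1.154) = 0.9487.
C = 474 × 0.9487 = 450 mg/L.

450 mg/L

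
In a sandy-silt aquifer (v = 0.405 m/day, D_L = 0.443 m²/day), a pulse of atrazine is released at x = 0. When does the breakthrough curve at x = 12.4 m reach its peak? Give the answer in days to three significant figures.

28.0 days

For the 1D instantaneous-source solution, setting ∂C/∂t = 0 at fixed x gives v²t² + 2Dt − x² = 0, so t = (√(D² + v²x²) − D)/v².
√(D² + v²x²) = √(0.443² + 0.405² × 12.4²) = 5.042; v² = 0.164025.
t = (5.042 − 0.443)/0.164025 = 28.0 days (vs. the pure-advection estimate x/v = 30.6 d).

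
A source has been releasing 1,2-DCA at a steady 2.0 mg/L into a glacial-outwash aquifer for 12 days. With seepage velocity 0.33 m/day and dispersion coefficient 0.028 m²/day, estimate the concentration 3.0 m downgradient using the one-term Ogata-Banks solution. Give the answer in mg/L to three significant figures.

For a continuous step input, C/C₀ ≈ ½·erfc((x−vt)/(2√(Dt))).
vt = 0.33 × 12 = 3.96 m and 2√(Dt) = 2√(0.028 × 12) = 1.159 m.
Argument (x−vt)/(2√(Dt)) = (3.0 − 3.96)/1.159 = -0.8283; ½·erfc(-0.8283) = 0.8793.
C = 2.0 × 0.8793 = 1.76 mg/L.

1.76 mg/L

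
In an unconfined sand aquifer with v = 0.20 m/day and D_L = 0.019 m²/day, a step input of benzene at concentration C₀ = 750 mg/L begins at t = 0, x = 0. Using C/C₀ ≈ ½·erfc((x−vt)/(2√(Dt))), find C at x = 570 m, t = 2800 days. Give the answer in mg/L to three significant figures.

125 mg/L

For a continuous step input, C/C₀ ≈ ½·erfc((x−vt)/(2√(Dt))).
vt = 0.20 × 2800 = 560 m and 2√(Dt) = 2√(0.019 × 2800) = 14.59 m.
Argument (x−vt)/(2√(Dt)) = (570 − 560)/14.59 = 0.6854; ½·erfc(0.6854) = 0.1662.
C = 750 × 0.1662 = 125 mg/L.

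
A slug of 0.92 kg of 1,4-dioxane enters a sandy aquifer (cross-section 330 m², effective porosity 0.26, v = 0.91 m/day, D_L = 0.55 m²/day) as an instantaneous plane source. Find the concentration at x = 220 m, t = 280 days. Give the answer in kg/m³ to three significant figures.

For an instantaneous plane source, C(x,t) = M/(n_e·A·√(4πDt)) · exp(−(x−vt)²/(4Dt)), with n_e·A the pore (flow) area.
Plume center vt = 0.91 × 280 = 254.8 m, so the well at 220 m is 34.8 m upgradient of the peak.
√(4πDt) = 43.99 m, giving peak height M/(n_e·A·√(4πDt)) = 0.92/(0.26 × 330 × 43.99) = 0.0002438 kg/m³.
(x−vt)²/(4Dt) = (-34.8)²/(4 × 0.55 × 280) = 1.966; exp(−1.966) = 0.1400.
C = 0.0002438 × 0.1400 = 3.41e-05 kg/m³.

3.41e-05 kg/m³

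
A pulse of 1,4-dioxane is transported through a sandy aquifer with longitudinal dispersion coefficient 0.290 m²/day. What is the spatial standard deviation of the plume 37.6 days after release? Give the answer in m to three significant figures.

Dispersive spreading gives a Gaussian with σ² = 2Dt; advection only shifts the center.
σ = √(2 × 0.290 × 37.6) = 4.67 m.

4.67 m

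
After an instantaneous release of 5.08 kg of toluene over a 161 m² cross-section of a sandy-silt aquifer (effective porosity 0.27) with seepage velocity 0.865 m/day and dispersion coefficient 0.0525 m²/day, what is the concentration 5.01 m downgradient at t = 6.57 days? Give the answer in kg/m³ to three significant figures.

For an instantaneous plane source, C(x,t) = M/(n_e·A·√(4πDt)) · exp(−(x−vt)²/(4Dt)), with n_e·A the pore (flow) area.
Plume center vt = 0.865 × 6.57 = 5.68305 m, so the well at 5.01 m is 0.67305 m upgradient of the peak.
√(4πDt) = 2.082 m, giving peak height M/(n_e·A·√(4πDt)) = 5.08/(0.27 × 161 × 2.082) = 0.05613 kg/m³.
(x−vt)²/(4Dt) = (-0.67305)²/(4 × 0.0525 × 6.57) = 0.3283; exp(−0.3283) = 0.7201.
C = 0.05613 × 0.7201 = 0.0404 kg/m³.

0.0404 kg/m³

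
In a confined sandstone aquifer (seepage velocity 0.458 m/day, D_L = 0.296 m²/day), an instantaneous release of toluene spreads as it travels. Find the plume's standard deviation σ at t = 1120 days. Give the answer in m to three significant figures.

Dispersive spreading gives a Gaussian with σ² = 2Dt; advection only shifts the center.
σ = √(2 × 0.296 × 1120) = 25.7 m.

25.7 m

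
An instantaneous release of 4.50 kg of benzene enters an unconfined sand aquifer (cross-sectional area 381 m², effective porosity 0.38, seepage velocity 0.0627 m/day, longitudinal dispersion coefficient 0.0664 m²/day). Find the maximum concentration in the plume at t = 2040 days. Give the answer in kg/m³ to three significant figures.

The peak of an instantaneous 1D plume sits at x = vt; there the Gaussian factor is 1 and C_max = M/(n_e·A·√(4πDt)), where n_e·A is the pore area the mass is dissolved in.
√(4πDt) = √(4π × 0.0664 × 2040) = 41.26 m, so C_max = 4.50/(0.38 × 381 × 41.26) = 0.000753 kg/m³.

0.000753 kg/m³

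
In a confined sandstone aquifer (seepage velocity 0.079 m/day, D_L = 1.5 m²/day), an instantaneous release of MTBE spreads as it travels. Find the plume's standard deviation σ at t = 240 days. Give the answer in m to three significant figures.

Dispersive spreading gives a Gaussian with σ² = 2Dt; advection only shifts the center.
σ = √(2 × 1.5 × 240) = 26.8 m.

26.8 m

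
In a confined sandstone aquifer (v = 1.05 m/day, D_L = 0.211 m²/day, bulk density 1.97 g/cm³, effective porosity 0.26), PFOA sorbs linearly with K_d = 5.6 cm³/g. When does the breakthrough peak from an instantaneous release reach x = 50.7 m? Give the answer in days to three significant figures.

2090 days

Retardation factor R = 1 + ρ_b·K_d/n = 1 + 1.97 × 5.6/0.26 = 43.43.
Sorption retards both mechanisms: v_R = v/R = 0.02418 m/day, D_R = D/R = 0.004858 m²/day.
Peak time from v_R²t² + 2D_R t − x² = 0: t = (√(D_R² + v_R²x²) − D_R)/v_R².
√(D_R² + v_R²x²) = √(0.004858² + 0.02418² × 50.7²) = 1.226; v_R² = 0.0005847.
t = (1.226 − 0.004858)/0.0005847 = 2090 days.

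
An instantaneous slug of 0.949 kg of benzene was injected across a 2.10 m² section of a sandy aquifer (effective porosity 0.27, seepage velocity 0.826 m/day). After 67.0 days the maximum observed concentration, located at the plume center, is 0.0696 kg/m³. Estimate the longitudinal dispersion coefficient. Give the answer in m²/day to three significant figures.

0.687 m²/day

At the plume center C_max = M/(n_e·A·√(4πDt)), so D = M²/(4πt·(n_e·A·C_max)²).
n_e·A·C_max = 0.27 × 2.10 × 0.0696 = 0.03946 kg/m.
D = 0.949²/(4π × 67.0 × 0.03946²) = 0.687 m²/day.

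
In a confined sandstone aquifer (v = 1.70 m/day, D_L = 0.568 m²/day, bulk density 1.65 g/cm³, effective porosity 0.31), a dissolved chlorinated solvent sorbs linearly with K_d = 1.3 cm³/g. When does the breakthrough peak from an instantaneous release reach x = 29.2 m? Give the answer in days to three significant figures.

Retardation factor R = 1 + ρ_b·K_d/n = 1 + 1.65 × 1.3/0.31 = 7.919.
Sorption retards both mechanisms: v_R = v/R = 0.2147 m/day, D_R = D/R = 0.07173 m²/day.
Peak time from v_R²t² + 2D_R t − x² = 0: t = (√(D_R² + v_R²x²) − D_R)/v_R².
√(D_R² + v_R²x²) = √(0.07173² + 0.2147² × 29.2²) = 6.270; v_R² = 0.04610.
t = (6.270 − 0.07173)/0.04610 = 134 days.

134 days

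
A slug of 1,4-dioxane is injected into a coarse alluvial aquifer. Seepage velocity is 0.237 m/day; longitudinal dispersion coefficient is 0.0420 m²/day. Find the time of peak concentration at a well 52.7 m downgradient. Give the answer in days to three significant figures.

For the 1D instantaneous-source solution, setting ∂C/∂t = 0 at fixed x gives v²t² + 2Dt − x² = 0, so t = (√(D² + v²x²) − D)/v².
√(D² + v²x²) = √(0.0420² + 0.237² × 52.7²) = 12.49; v² = 0.056169.
t = (12.49 − 0.0420)/0.056169 = 222 days (vs. the pure-advection estimate x/v = 222 d).

222 days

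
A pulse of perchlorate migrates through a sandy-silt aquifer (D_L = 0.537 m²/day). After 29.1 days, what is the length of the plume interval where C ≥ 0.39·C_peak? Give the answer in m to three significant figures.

15.3 m

The plume is Gaussian with σ = √(2Dt) = √(2 × 0.537 × 29.1) = 5.590 m.
C/C_peak = exp(−Δx²/(2σ²)) = 0.39 ⇒ Δx = σ·√(−2 ln 0.39) = 5.590 × 1.372 = 7.669 m.
Width = 2Δx = 15.3 m.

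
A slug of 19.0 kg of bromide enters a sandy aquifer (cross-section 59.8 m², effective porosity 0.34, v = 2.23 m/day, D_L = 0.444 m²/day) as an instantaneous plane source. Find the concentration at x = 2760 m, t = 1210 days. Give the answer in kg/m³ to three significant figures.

For an instantaneous plane source, C(x,t) = M/(n_e·A·√(4πDt)) · exp(−(x−vt)²/(4Dt)), with n_e·A the pore (flow) area.
Plume center vt = 2.23 × 1210 = 2698.3 m, so the well at 2760 m is 61.7 m downgradient of the peak.
√(4πDt) = 82.17 m, giving peak height M/(n_e·A·√(4πDt)) = 19.0/(0.34 × 59.8 × 82.17) = 0.01137 kg/m³.
(x−vt)²/(4Dt) = (61.7)²/(4 × 0.444 × 1210) = 1.772; exp(−1.772) = 0.1700.
C = 0.01137 × 0.1700 = 0.00193 kg/m³.

0.00193 kg/m³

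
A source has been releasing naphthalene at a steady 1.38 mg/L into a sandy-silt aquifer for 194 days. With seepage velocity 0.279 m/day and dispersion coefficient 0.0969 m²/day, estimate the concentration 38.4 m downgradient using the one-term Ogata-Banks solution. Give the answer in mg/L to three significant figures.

For a continuous step input, C/C₀ ≈ ½·erfc((x−vt)/(2√(Dt))).
vt = 0.279 × 194 = 54.126 m and 2√(Dt) = 2√(0.0969 × 194) = 8.671 m.
Argument (x−vt)/(2√(Dt)) = (38.4 − 54.126)/8.671 = -1.814; ½·erfc(-1.814) = 0.9948.
C = 1.38 × 0.9948 = 1.37 mg/L.

1.37 mg/L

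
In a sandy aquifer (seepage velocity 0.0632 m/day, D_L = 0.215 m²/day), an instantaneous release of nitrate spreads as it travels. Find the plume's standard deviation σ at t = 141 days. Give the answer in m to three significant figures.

7.79 m

Dispersive spreading gives a Gaussian with σ² = 2Dt; advection only shifts the center.
σ = √(2 × 0.215 × 141) = 7.79 m.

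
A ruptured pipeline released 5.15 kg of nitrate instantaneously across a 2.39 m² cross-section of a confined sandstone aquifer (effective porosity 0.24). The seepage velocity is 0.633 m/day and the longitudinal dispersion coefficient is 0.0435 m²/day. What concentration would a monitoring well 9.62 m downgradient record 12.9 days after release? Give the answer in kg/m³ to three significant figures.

1.32 kg/m³

For an instantaneous plane source, C(x,t) = M/(n_e·A·√(4πDt)) · exp(−(x−vt)²/(4Dt)), with n_e·A the pore (flow) area.
Plume center vt = 0.633 × 12.9 = 8.1657 m, so the well at 9.62 m is 1.4543 m downgradient of the peak.
√(4πDt) = 2.655 m, giving peak height M/(n_e·A·√(4πDt)) = 5.15/(0.24 × 2.39 × 2.655) = 3.382 kg/m³.
(x−vt)²/(4Dt) = (1.4543)²/(4 × 0.0435 × 12.9) = 0.9423; exp(−0.9423) = 0.3897.
C = 3.382 × 0.3897 = 1.32 kg/m³.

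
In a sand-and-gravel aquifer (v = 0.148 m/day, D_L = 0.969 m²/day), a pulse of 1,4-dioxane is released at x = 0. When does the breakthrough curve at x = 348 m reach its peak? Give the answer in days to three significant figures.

For the 1D instantaneous-source solution, setting ∂C/∂t = 0 at fixed x gives v²t² + 2Dt − x² = 0, so t = (√(D² + v²x²) − D)/v².
√(D² + v²x²) = √(0.969² + 0.148² × 348²) = 51.51; v² = 0.021904.
t = (51.51 − 0.969)/0.021904 = 2310 days (vs. the pure-advection estimate x/v = 2350 d).

2310 days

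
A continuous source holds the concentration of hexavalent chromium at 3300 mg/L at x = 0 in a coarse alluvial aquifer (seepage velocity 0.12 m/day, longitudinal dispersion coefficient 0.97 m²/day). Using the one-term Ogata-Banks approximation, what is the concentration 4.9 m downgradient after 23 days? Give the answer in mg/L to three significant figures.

For a continuous step input, C/C₀ ≈ ½·erfc((x−vt)/(2√(Dt))).
vt = 0.12 × 23 = 2.76 m and 2√(Dt) = 2√(0.97 × 23) = 9.447 m.
Argument (x−vt)/(2√(Dt)) = (4.9 − 2.76)/9.447 = 0.2265; ½·erfc(0.2265) = 0.3744.
C = 3300 × 0.3744 = 1240 mg/L.

1240 mg/L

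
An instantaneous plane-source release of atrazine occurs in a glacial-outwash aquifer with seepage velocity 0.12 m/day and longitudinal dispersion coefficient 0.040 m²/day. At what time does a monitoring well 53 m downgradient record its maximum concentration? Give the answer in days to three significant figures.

439 days

For the 1D instantaneous-source solution, setting ∂C/∂t = 0 at fixed x gives v²t² + 2Dt − x² = 0, so t = (√(D² + v²x²) − D)/v².
√(D² + v²x²) = √(0.040² + 0.12² × 53²) = 6.360; v² = 0.0144.
t = (6.360 − 0.040)/0.0144 = 439 days (vs. the pure-advection estimate x/v = 442 d).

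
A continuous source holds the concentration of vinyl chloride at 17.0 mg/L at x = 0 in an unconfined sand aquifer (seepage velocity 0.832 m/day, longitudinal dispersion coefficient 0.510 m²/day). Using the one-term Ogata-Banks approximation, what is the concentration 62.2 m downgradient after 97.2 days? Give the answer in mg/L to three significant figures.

16.5 mg/L

For a continuous step input, C/C₀ ≈ ½·erfc((x−vt)/(2√(Dt))).
vt = 0.832 × 97.2 = 80.8704 m and 2√(Dt) = 2√(0.510 × 97.2) = 14.08 m.
Argument (x−vt)/(2√(Dt)) = (62.2 − 80.8704)/14.08 = -1.326; ½·erfc(-1.326) = 0.9696.
C = 17.0 × 0.9696 = 16.5 mg/L.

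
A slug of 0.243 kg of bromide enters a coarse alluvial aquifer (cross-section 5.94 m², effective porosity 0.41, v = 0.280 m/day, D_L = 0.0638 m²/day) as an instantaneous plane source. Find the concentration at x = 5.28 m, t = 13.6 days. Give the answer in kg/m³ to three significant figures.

For an instantaneous plane source, C(x,t) = M/(n_e·A·√(4πDt)) · exp(−(x−vt)²/(4Dt)), with n_e·A the pore (flow) area.
Plume center vt = 0.280 × 13.6 = 3.808 m, so the well at 5.28 m is 1.472 m downgradient of the peak.
√(4πDt) = 3.302 m, giving peak height M/(n_e·A·√(4πDt)) = 0.243/(0.41 × 5.94 × 3.302) = 0.03022 kg/m³.
(x−vt)²/(4Dt) = (1.472)²/(4 × 0.0638 × 13.6) = 0.6243; exp(−0.6243) = 0.5356.
C = 0.03022 × 0.5356 = 0.0162 kg/m³.

0.0162 kg/m³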